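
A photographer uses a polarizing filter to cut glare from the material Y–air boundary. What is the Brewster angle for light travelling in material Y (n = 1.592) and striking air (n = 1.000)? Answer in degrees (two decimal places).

Brewster's condition: tan θ_B = n₂/n₁ = 1.000/1.592 = 0.6281.
θ_B = arctan(0.6281) = 32.13°.

θ_B ≈ 32.13°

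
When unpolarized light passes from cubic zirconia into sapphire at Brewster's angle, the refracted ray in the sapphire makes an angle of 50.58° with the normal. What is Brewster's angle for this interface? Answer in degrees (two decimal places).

Brewster's condition makes the reflected and refracted beams perpendicular: θ_B + θ_t = 90°.
θ_B = 90° − 50.58° = 39.42°.

θ_B ≈ 39.42°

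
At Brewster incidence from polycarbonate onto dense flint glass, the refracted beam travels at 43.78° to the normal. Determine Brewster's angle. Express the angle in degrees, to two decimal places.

θ_B ≈ 46.22°

At Brewster's angle the reflected and refracted rays are perpendicular, so θ_B + θ_t = 90°.
So θ_B = 90° − θ_t = 90° − 43.78° = 46.22°.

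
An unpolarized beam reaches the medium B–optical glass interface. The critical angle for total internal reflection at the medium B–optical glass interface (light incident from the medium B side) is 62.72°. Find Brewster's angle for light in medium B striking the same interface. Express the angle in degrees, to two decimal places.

θ_B ≈ 41.63°

sin θ_c = n₂/n₁, so n₂/n₁ = sin 62.72° = 0.8888.
Brewster: tan θ_B = n₂/n₁ = 0.8888.
θ_B = arctan(0.8888) = 41.63°.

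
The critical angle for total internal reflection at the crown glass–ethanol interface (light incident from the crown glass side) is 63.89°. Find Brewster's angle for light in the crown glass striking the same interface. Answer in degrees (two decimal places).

At the critical angle sin θ_c = n₂/n₁, giving n₂/n₁ = sin 63.89° = 0.8980.
Then tan θ_B = n₂/n₁ = 0.8980, so θ_B = arctan 0.8980 = 41.92°.

θ_B ≈ 41.92°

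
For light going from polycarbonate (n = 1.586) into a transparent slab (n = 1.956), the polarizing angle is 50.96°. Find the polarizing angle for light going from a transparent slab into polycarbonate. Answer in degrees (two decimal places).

θ_B' ≈ 39.04°

tan θ_B' = n₁/n₂ = 1/tan θ_B, so θ_B' = 90° − θ_B.
θ_B' = 90° − 50.96° = 39.04°.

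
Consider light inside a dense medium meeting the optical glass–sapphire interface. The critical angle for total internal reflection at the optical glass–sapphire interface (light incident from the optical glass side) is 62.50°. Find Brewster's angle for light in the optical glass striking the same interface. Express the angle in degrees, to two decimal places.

n₂/n₁ = sin θ_c = sin 62.50° = 0.8870.
tan θ_B equals the same ratio, so θ_B = arctan(0.8870) = 41.57°.

θ_B ≈ 41.57°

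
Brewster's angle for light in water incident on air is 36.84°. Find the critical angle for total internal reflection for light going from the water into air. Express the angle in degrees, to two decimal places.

tan θ_B = n₂/n₁ = tan 36.84° = 0.7492.
Total internal reflection: sin θ_c = n₂/n₁ = 0.7492.
θ_c = arcsin(0.7492) = 48.52°.

θ_c ≈ 48.52°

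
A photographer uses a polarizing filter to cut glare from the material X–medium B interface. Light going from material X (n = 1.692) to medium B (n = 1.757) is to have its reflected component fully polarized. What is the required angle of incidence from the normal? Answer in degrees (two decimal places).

θ_B ≈ 46.08°

At Brewster's angle the reflected and refracted rays are perpendicular, which with Snell's law gives tan θ_B = n₂/n₁.
tan θ_B = n₂/n₁ = 1.757/1.692 = 1.0384.
So θ_B = arctan 1.0384 = 46.08°.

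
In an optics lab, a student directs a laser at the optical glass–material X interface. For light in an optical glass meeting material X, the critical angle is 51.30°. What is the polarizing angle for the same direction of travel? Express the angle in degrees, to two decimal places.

θ_B ≈ 37.97°

n₂/n₁ = sin θ_c = sin 51.30° = 0.7804.
tan θ_B equals the same ratio, so θ_B = arctan(0.7804) = 37.97°.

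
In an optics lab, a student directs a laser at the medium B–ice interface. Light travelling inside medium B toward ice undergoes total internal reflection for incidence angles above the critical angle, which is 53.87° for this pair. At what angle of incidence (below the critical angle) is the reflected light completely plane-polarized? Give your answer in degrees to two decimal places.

θ_B ≈ 38.93°

At the critical angle sin θ_c = n₂/n₁, giving n₂/n₁ = sin 53.87° = 0.8077.
Then tan θ_B = n₂/n₁ = 0.8077, so θ_B = arctan 0.8077 = 38.93°.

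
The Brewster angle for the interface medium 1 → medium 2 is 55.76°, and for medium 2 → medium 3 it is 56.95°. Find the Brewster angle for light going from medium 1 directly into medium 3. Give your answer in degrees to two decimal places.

n₂/n₁ = tan 55.76° = 1.4692 and n₃/n₂ = tan 56.95° = 1.5369.
n₃/n₁ = 2.2581. Then tan θ_B(1→3) = n₃/n₁, so θ_B(1→3) = arctan(2.2581) = 66.11°.

θ_B ≈ 66.11°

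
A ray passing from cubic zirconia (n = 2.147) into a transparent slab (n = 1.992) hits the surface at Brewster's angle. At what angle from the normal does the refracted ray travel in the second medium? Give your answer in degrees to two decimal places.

First find Brewster's angle: tan θ_B = 1.992/2.147 = 0.9278, giving θ_B = 42.86°.
The refracted ray is perpendicular to the reflected ray, so θ_t = 90° − θ_B = 47.14°.

θ_t ≈ 47.14°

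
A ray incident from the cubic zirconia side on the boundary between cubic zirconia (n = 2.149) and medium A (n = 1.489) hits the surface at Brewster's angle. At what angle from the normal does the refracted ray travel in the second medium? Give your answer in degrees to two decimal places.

θ_t ≈ 55.28°

First find Brewster's angle: tan θ_B = 1.489/2.149 = 0.6929, giving θ_B = 34.72°.
Since θ_B + θ_t = 90° at Brewster incidence, θ_t = 90° − 34.72° = 55.28°.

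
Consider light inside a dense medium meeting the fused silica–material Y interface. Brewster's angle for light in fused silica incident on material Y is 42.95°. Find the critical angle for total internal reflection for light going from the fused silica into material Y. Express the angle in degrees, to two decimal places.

θ_c ≈ 68.57°

n₂/n₁ = tan 42.95° = 0.9309; the critical angle satisfies sin θ_c = n₂/n₁.
θ_c = arcsin(0.9309) = 68.57°.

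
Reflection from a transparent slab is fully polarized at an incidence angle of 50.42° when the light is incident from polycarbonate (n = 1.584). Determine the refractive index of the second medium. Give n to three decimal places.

n ≈ 1.916

At Brewster's angle, tan θ_B = n₂/n₁ with n₁ on the incident side (polycarbonate) and n₂ on the transmitted side (a transparent slab).
n₂ = n₁ tan θ_B = 1.584 × tan 50.42° = 1.916.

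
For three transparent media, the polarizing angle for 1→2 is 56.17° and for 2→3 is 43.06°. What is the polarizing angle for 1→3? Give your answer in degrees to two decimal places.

tan θ_B(1→2) = n₂/n₁ = tan 56.17° = 1.4921.
tan θ_B(2→3) = n₃/n₂ = tan 43.06° = 0.9345.
n₃/n₁ = 1.3943. Then tan θ_B(1→3) = n₃/n₁, so θ_B(1→3) = arctan(1.3943) = 54.35°.

θ_B ≈ 54.35°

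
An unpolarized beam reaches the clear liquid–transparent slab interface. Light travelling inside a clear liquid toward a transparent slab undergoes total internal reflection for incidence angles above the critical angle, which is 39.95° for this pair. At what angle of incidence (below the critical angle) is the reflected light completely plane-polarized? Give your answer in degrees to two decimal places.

At the critical angle sin θ_c = n₂/n₁, giving n₂/n₁ = sin 39.95° = 0.6421.
Then tan θ_B = n₂/n₁ = 0.6421, so θ_B = arctan 0.6421 = 32.71°.

θ_B ≈ 32.71°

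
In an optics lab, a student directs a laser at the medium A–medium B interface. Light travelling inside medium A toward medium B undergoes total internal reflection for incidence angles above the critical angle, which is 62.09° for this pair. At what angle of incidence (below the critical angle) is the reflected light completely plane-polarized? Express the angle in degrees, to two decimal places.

At the critical angle sin θ_c = n₂/n₁, giving n₂/n₁ = sin 62.09° = 0.8837.
Then tan θ_B = n₂/n₁ = 0.8837, so θ_B = arctan 0.8837 = 41.47°.

θ_B ≈ 41.47°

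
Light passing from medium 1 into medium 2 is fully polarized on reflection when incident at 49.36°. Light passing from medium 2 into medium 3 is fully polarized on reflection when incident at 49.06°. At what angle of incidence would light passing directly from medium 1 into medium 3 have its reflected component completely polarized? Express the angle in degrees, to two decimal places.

θ_B ≈ 53.33°

tan θ_B(1→2) = n₂/n₁ = tan 49.36° = 1.1651.
tan θ_B(2→3) = n₃/n₂ = tan 49.06° = 1.1528.
So n₃/n₁ = (n₂/n₁)(n₃/n₂) = 1.1651 × 1.1528 = 1.3431.
θ_B(1→3) = arctan(1.3431) = 53.33°.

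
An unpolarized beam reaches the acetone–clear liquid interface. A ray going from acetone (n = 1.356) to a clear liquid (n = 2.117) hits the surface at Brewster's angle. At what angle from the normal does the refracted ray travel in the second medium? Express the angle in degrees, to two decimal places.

θ_t ≈ 32.64°

First find Brewster's angle: tan θ_B = 2.117/1.356 = 1.5612, giving θ_B = 57.36°.
The refracted ray is perpendicular to the reflected ray, so θ_t = 90° − θ_B = 32.64°.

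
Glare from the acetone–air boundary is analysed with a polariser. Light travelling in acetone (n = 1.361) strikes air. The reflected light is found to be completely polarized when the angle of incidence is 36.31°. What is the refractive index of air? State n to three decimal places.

n ≈ 1.000

Brewster's law: tan θ_B = n₂/n₁ (light incident in acetone, refracted into air).
n₂ = n₁ tan θ_B = 1.361 × tan 36.31° = 1.000.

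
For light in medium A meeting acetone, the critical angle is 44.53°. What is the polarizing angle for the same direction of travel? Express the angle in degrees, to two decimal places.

θ_B ≈ 35.04°

n₂/n₁ = sin θ_c = sin 44.53° = 0.7013.
tan θ_B equals the same ratio, so θ_B = arctan(0.7013) = 35.04°.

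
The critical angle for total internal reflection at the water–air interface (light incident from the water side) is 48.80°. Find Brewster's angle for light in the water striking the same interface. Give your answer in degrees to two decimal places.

At the critical angle sin θ_c = n₂/n₁, giving n₂/n₁ = sin 48.80° = 0.7524.
Then tan θ_B = n₂/n₁ = 0.7524, so θ_B = arctan 0.7524 = 36.96°.

θ_B ≈ 36.96°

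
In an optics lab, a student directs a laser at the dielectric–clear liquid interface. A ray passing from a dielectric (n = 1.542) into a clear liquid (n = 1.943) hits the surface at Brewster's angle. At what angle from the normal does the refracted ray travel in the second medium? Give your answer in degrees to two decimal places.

θ_B = arctan(n₂/n₁) = arctan(1.943/1.542) = 51.56°.
Since θ_B + θ_t = 90° at Brewster incidence, θ_t = 90° − 51.56° = 38.44°.

θ_t ≈ 38.44°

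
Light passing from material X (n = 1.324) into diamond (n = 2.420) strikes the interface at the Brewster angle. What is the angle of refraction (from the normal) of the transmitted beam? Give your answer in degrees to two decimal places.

θ_B = arctan(n₂/n₁) = arctan(2.420/1.324) = 61.32°.
The refracted ray is perpendicular to the reflected ray, so θ_t = 90° − θ_B = 28.68°.

θ_t ≈ 28.68°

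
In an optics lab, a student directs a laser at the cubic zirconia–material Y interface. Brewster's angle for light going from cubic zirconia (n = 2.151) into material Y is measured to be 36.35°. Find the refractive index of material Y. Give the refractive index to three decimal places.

Brewster's law: tan θ_B = n₂/n₁ (light incident in cubic zirconia, refracted into material Y).
n₂ = n₁ tan θ_B = 2.151 × tan 36.35° = 1.583.

n ≈ 1.583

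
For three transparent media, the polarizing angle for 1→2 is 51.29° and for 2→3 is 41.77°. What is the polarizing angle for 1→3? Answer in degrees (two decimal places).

θ_B ≈ 48.10°

tan θ_B(1→2) = n₂/n₁ = tan 51.29° = 1.2478.
tan θ_B(2→3) = n₃/n₂ = tan 41.77° = 0.8932.
Multiplying, n₃/n₁ = 1.2478 × 0.8932 = 1.1144, and θ_B(1→3) = arctan 1.1144 = 48.10°.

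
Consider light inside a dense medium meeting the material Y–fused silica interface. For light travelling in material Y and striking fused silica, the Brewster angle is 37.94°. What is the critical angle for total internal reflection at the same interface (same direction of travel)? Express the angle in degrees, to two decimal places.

θ_c ≈ 51.22°

n₂/n₁ = tan 37.94° = 0.7796; the critical angle satisfies sin θ_c = n₂/n₁.
θ_c = arcsin(0.7796) = 51.22°.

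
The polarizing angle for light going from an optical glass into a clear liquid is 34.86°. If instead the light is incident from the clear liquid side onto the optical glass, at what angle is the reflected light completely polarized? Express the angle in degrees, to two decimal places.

tan θ_B' = n₁/n₂ = 1/tan θ_B, so θ_B' = 90° − θ_B.
θ_B' = 90° − 34.86° = 55.14°.

θ_B' ≈ 55.14°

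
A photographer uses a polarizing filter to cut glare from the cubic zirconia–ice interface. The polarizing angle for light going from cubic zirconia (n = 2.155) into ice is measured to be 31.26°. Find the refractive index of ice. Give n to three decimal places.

n ≈ 1.308

At the polarizing angle, tan θ_B = n₂/n₁ with n₁ on the incident side (cubic zirconia) and n₂ on the transmitted side (ice).
n₂ = n₁ tan θ_B = 2.155 × tan 31.26° = 1.308.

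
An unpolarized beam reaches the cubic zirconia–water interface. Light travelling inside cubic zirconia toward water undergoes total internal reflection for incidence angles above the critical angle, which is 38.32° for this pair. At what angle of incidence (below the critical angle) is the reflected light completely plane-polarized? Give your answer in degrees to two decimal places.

θ_B ≈ 31.80°

sin θ_c = n₂/n₁, so n₂/n₁ = sin 38.32° = 0.6201.
Brewster: tan θ_B = n₂/n₁ = 0.6201.
θ_B = arctan(0.6201) = 31.80°.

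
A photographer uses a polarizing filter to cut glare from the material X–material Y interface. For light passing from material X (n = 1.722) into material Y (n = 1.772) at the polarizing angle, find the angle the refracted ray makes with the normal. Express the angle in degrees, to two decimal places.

θ_B = arctan(n₂/n₁) = arctan(1.772/1.722) = 45.82°.
The refracted ray is perpendicular to the reflected ray, so θ_t = 90° − θ_B = 44.18°.

θ_t ≈ 44.18°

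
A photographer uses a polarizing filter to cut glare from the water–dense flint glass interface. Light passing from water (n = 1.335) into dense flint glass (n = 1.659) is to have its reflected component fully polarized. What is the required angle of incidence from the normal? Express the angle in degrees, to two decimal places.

tan θ_B = n₂/n₁ = 1.659/1.335 = 1.2427. Taking the arctangent, θ_B = 51.18°.

θ_B ≈ 51.18°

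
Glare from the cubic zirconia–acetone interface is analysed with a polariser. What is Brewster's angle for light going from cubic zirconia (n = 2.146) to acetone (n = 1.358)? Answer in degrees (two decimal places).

Here n₂/n₁ = 1.358/2.146 = 0.6328, and Brewster's law gives tan θ_B = n₂/n₁.
So θ_B = arctan 0.6328 = 32.33°.

θ_B ≈ 32.33°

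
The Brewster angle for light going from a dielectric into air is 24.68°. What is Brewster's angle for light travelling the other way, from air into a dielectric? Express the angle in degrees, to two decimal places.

θ_B' ≈ 65.32°

Reversing the direction swaps n₁ and n₂, so tan θ_B' = 1/tan θ_B and θ_B' = 90° − θ_B.
Hence θ_B' = 90° − 24.68° = 65.32°.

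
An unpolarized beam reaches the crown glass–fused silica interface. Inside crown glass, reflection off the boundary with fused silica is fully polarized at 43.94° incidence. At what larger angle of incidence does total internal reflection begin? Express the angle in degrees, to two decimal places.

From Brewster, n₂/n₁ = tan θ_B = tan 43.94° = 0.9637.
Then sin θ_c = n₂/n₁ = 0.9637, so θ_c = arcsin 0.9637 = 74.51°.

θ_c ≈ 74.51°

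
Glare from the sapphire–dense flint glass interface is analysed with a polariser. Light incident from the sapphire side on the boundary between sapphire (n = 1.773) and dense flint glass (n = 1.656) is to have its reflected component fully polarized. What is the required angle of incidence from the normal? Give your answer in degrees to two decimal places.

tan θ_B = n₂/n₁ = 1.656/1.773 = 0.9340.
So θ_B = arctan 0.9340 = 43.05°.

θ_B ≈ 43.05°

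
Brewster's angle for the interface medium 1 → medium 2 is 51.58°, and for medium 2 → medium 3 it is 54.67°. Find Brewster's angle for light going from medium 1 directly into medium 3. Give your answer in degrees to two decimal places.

θ_B ≈ 60.65°

Each Brewster angle gives a ratio: n₂/n₁ = tan 51.58° = 1.2608, n₃/n₂ = tan 54.67° = 1.4108.
Multiplying, n₃/n₁ = 1.2608 × 1.4108 = 1.7787, and θ_B(1→3) = arctan 1.7787 = 60.65°.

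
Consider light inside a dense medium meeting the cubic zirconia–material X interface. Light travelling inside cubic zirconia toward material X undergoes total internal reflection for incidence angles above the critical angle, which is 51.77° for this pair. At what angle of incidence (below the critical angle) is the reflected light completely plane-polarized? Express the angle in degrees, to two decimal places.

n₂/n₁ = sin θ_c = sin 51.77° = 0.7855.
tan θ_B equals the same ratio, so θ_B = arctan(0.7855) = 38.15°.

θ_B ≈ 38.15°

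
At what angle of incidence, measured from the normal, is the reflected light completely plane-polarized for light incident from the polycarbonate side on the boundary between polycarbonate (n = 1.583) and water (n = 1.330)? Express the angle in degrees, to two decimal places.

Here n₂/n₁ = 1.330/1.583 = 0.8402, and Brewster's law gives tan θ_B = n₂/n₁. Taking the arctangent, θ_B = 40.04°.

θ_B ≈ 40.04°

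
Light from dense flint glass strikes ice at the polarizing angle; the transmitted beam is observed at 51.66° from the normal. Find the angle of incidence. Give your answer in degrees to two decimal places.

Since the reflected and refracted rays are at right angles at the polarizing angle, θ_B + θ_t = 90°.
θ_B = 90° − 51.66° = 38.34°.

θ_B ≈ 38.34°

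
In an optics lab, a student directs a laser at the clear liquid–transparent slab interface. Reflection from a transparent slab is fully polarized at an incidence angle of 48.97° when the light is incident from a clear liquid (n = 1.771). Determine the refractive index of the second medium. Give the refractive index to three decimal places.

n ≈ 2.035

Brewster's law: tan θ_B = n₂/n₁ (light incident in a clear liquid, refracted into a transparent slab).
n₂ = n₁ tan θ_B = 1.771 × tan 48.97° = 2.035.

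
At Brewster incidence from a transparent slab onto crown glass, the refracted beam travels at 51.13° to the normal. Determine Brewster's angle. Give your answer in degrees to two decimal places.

θ_B ≈ 38.87°

At Brewster's angle the reflected and refracted rays are perpendicular, so θ_B + θ_t = 90°.
So θ_B = 90° − θ_t = 90° − 51.13° = 38.87°.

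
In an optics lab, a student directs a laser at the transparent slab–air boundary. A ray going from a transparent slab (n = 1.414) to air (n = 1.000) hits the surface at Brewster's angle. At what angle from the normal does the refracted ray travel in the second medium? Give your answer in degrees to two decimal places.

First find Brewster's angle: tan θ_B = 1.000/1.414 = 0.7072, giving θ_B = 35.27°.
The refracted ray is perpendicular to the reflected ray, so θ_t = 90° − θ_B = 54.73°.

θ_t ≈ 54.73°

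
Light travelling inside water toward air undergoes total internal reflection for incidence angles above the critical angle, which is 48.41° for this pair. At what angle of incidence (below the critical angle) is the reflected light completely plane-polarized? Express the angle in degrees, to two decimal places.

θ_B ≈ 36.79°

At the critical angle sin θ_c = n₂/n₁, giving n₂/n₁ = sin 48.41° = 0.7479.
Then tan θ_B = n₂/n₁ = 0.7479, so θ_B = arctan 0.7479 = 36.79°.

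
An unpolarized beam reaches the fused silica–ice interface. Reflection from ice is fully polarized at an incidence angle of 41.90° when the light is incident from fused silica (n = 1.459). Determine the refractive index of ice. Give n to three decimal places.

n ≈ 1.309

At the Brewster angle, tan θ_B = n₂/n₁ with n₁ on the incident side (fused silica) and n₂ on the transmitted side (ice).
n₂ = n₁ tan θ_B = 1.459 × tan 41.90° = 1.309.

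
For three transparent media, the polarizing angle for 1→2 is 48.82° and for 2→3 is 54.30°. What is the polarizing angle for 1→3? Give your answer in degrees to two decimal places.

tan θ_B(1→2) = n₂/n₁ = tan 48.82° = 1.1431.
tan θ_B(2→3) = n₃/n₂ = tan 54.30° = 1.3916.
So n₃/n₁ = (n₂/n₁)(n₃/n₂) = 1.1431 × 1.3916 = 1.5908.
θ_B(1→3) = arctan(1.5908) = 57.85°.

θ_B ≈ 57.85°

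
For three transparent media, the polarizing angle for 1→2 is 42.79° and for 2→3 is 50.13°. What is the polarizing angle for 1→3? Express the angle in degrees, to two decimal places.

θ_B ≈ 47.94°

Each Brewster angle gives a ratio: n₂/n₁ = tan 42.79° = 0.9257, n₃/n₂ = tan 50.13° = 1.1973.
n₃/n₁ = 1.1083. Then tan θ_B(1→3) = n₃/n₁, so θ_B(1→3) = arctan(1.1083) = 47.94°.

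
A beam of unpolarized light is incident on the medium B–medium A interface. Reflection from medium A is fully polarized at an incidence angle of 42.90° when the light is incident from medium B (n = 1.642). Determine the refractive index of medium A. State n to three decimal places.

Full polarization of the reflected beam means tan θ_B = n₂/n₁, where n₁ is the incident medium (medium B).
n₂ = n₁ tan θ_B = 1.642 × tan 42.90° = 1.526.

n ≈ 1.526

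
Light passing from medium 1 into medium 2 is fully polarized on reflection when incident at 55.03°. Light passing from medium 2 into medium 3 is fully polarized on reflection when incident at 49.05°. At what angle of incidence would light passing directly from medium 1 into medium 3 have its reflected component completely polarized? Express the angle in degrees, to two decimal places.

θ_B ≈ 58.75°

Each Brewster angle gives a ratio: n₂/n₁ = tan 55.03° = 1.4297, n₃/n₂ = tan 49.05° = 1.1524.
Multiplying, n₃/n₁ = 1.4297 × 1.1524 = 1.6476, and θ_B(1→3) = arctan 1.6476 = 58.75°.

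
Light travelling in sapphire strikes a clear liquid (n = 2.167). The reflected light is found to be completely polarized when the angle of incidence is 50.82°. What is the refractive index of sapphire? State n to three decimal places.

n ≈ 1.766

Full polarization of the reflected beam means tan θ_B = n₂/n₁, where n₁ is the incident medium (sapphire).
n₁ = n₂ / tan θ_B = 2.167 / tan 50.82° = 1.766.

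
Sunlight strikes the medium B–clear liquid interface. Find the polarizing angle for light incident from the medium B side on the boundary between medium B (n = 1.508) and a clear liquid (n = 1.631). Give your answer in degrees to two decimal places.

θ_B ≈ 47.24°

Here n₂/n₁ = 1.631/1.508 = 1.0816, and Brewster's law gives tan θ_B = n₂/n₁.
θ_B = arctan(1.0816) = 47.24°.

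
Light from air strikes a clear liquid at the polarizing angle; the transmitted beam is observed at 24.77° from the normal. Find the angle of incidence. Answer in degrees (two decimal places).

θ_B ≈ 65.23°

At Brewster's angle the reflected and refracted rays are perpendicular, so θ_B + θ_t = 90°.
θ_B = 90° − 24.77° = 65.23°.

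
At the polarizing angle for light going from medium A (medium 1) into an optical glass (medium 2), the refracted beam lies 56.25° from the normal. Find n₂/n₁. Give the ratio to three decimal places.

At Brewster incidence θ_B = 90° − θ_t = 90° − 56.25° = 33.75°.
tan θ_B = n₂/n₁, so n₂/n₁ = tan 33.75° = 0.668.

n₂/n₁ ≈ 0.668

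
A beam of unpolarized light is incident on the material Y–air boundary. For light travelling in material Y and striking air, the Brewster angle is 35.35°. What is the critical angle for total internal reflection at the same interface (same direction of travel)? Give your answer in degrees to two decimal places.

θ_c ≈ 45.18°

From Brewster, n₂/n₁ = tan θ_B = tan 35.35° = 0.7094.
Then sin θ_c = n₂/n₁ = 0.7094, so θ_c = arcsin 0.7094 = 45.18°.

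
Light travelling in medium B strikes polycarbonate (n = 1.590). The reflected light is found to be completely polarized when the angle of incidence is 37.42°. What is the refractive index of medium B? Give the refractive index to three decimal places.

Full polarization of the reflected beam means tan θ_B = n₂/n₁, where n₁ is the incident medium (medium B).
n₁ = n₂ / tan θ_B = 1.590 / tan 37.42° = 2.078.

n ≈ 2.078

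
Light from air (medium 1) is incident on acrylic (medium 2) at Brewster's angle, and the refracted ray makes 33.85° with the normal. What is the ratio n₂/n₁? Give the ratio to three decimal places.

n₂/n₁ ≈ 1.491

θ_B + θ_t = 90°, so θ_B = 90° − 33.85° = 56.15°.
tan θ_B = n₂/n₁, so n₂/n₁ = tan 56.15° = 1.491.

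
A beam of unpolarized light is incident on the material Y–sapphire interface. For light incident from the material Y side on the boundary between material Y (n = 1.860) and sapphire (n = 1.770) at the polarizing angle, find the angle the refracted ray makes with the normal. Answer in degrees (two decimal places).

θ_t ≈ 46.42°

θ_B = arctan(n₂/n₁) = arctan(1.770/1.860) = 43.58°.
Since θ_B + θ_t = 90° at Brewster incidence, θ_t = 90° − 43.58° = 46.42°.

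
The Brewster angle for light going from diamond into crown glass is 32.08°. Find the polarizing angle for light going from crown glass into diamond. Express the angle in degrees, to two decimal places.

tan θ_B' = n₁/n₂ = 1/tan θ_B, so θ_B' = 90° − θ_B.
θ_B' = 90° − 32.08° = 57.92°.

θ_B' ≈ 57.92°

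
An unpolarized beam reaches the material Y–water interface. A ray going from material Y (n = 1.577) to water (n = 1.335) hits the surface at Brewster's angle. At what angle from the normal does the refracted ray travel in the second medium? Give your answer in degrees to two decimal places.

θ_B = arctan(n₂/n₁) = arctan(1.335/1.577) = 40.25°.
Since θ_B + θ_t = 90° at Brewster incidence, θ_t = 90° − 40.25° = 49.75°.

θ_t ≈ 49.75°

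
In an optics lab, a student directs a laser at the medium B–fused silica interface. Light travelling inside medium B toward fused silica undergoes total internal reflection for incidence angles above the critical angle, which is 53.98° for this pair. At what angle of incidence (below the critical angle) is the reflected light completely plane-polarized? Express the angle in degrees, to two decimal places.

θ_B ≈ 38.97°

At the critical angle sin θ_c = n₂/n₁, giving n₂/n₁ = sin 53.98° = 0.8088.
Then tan θ_B = n₂/n₁ = 0.8088, so θ_B = arctan 0.8088 = 38.97°.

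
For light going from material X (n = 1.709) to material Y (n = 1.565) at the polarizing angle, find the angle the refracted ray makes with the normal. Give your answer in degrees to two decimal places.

θ_t ≈ 47.52°

θ_B = arctan(n₂/n₁) = arctan(1.565/1.709) = 42.48°.
Since θ_B + θ_t = 90° at Brewster incidence, θ_t = 90° − 42.48° = 47.52°.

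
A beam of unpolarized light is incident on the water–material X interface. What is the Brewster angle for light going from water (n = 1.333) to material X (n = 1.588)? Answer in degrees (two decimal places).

Brewster's condition: tan θ_B = n₂/n₁ = 1.588/1.333 = 1.1913. Taking the arctangent, θ_B = 49.99°.

θ_B ≈ 49.99°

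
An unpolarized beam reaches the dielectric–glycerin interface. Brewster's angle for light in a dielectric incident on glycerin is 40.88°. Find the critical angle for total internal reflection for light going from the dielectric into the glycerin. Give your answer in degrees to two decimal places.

From Brewster, n₂/n₁ = tan θ_B = tan 40.88° = 0.8656.
Then sin θ_c = n₂/n₁ = 0.8656, so θ_c = arcsin 0.8656 = 59.95°.

θ_c ≈ 59.95°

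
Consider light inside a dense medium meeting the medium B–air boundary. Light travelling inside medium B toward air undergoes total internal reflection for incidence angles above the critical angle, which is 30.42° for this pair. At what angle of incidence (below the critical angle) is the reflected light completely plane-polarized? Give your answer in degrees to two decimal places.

At the critical angle sin θ_c = n₂/n₁, giving n₂/n₁ = sin 30.42° = 0.5063.
Then tan θ_B = n₂/n₁ = 0.5063, so θ_B = arctan 0.5063 = 26.85°.

θ_B ≈ 26.85°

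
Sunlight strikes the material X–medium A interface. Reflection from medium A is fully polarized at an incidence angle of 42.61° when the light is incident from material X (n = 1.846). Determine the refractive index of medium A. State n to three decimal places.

Brewster's law: tan θ_B = n₂/n₁ (light incident in material X, refracted into medium A).
n₂ = n₁ tan θ_B = 1.846 × tan 42.61° = 1.698.

n ≈ 1.698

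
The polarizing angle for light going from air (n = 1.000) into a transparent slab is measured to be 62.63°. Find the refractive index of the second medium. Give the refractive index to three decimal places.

Full polarization of the reflected beam means tan θ_B = n₂/n₁, where n₁ is the incident medium (air).
n₂ = n₁ tan θ_B = 1.000 × tan 62.63° = 1.932.

n ≈ 1.932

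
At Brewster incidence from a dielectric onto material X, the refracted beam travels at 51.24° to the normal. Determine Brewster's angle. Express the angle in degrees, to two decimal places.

Since the reflected and refracted rays are at right angles at the polarizing angle, θ_B + θ_t = 90°.
θ_B = 90° − 51.24° = 38.76°.

θ_B ≈ 38.76°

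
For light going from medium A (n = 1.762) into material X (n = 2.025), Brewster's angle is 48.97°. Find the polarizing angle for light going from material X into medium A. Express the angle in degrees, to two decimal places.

tan θ_B' = n₁/n₂ = 1/tan θ_B, so θ_B' = 90° − θ_B.
θ_B' = 90° − 48.97° = 41.03°.

θ_B' ≈ 41.03°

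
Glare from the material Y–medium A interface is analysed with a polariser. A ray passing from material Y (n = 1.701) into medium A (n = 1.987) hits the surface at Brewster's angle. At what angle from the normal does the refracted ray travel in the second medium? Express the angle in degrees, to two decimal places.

tan θ_B = n₂/n₁ = 1.987/1.701 = 1.1681, so θ_B = 49.43°.
Since θ_B + θ_t = 90° at Brewster incidence, θ_t = 90° − 49.43° = 40.57°.

θ_t ≈ 40.57°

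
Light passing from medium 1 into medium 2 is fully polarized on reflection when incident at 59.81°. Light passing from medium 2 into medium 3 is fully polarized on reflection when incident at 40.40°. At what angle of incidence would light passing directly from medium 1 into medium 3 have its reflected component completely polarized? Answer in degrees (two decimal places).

tan θ_B(1→2) = n₂/n₁ = tan 59.81° = 1.7189.
tan θ_B(2→3) = n₃/n₂ = tan 40.40° = 0.8511.
So n₃/n₁ = (n₂/n₁)(n₃/n₂) = 1.7189 × 0.8511 = 1.4629.
θ_B(1→3) = arctan(1.4629) = 55.64°.

θ_B ≈ 55.64°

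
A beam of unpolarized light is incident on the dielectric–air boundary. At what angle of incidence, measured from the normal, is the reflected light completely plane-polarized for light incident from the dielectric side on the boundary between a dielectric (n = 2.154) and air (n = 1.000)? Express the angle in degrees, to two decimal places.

The reflected p-component vanishes when tan θ_B = n₂/n₁.
Here n₂/n₁ = 1.000/2.154 = 0.4643, and Brewster's law gives tan θ_B = n₂/n₁.
So θ_B = arctan 0.4643 = 24.90°.

θ_B ≈ 24.90°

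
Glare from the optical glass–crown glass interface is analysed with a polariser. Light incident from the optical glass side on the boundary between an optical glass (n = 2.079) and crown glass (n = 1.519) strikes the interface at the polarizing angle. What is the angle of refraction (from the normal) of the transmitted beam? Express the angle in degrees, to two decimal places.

θ_t ≈ 53.85°

tan θ_B = n₂/n₁ = 1.519/2.079 = 0.7306, so θ_B = 36.15°.
At Brewster's angle the reflected and refracted rays are perpendicular, so θ_t = 90° − θ_B = 90° − 36.15° = 53.85°.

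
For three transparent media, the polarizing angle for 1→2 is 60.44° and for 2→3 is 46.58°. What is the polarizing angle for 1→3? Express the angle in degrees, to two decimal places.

θ_B ≈ 61.78°

n₂/n₁ = tan 60.44° = 1.7632 and n₃/n₂ = tan 46.58° = 1.0567.
n₃/n₁ = 1.8632. Then tan θ_B(1→3) = n₃/n₁, so θ_B(1→3) = arctan(1.8632) = 61.78°.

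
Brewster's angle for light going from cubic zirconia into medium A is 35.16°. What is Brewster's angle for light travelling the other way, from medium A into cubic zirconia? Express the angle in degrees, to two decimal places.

tan θ_B' = n₁/n₂ = 1/tan θ_B, so θ_B' = 90° − θ_B.
θ_B' = 90° − 35.16° = 54.84°.

θ_B' ≈ 54.84°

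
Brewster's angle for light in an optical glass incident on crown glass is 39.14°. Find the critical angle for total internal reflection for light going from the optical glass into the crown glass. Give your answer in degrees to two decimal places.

θ_c ≈ 54.47°

n₂/n₁ = tan 39.14° = 0.8138; the critical angle satisfies sin θ_c = n₂/n₁.
θ_c = arcsin(0.8138) = 54.47°.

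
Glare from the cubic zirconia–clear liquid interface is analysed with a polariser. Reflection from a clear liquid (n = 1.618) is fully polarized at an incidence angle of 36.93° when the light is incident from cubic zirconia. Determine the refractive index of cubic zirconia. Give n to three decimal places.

n ≈ 2.153

Brewster's law: tan θ_B = n₂/n₁ (light incident in cubic zirconia, refracted into a clear liquid).
n₁ = n₂ / tan θ_B = 1.618 / tan 36.93° = 2.153.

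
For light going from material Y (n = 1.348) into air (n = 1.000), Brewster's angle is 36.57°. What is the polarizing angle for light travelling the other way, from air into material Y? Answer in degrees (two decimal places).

Reversing the direction swaps n₁ and n₂, so tan θ_B' = 1/tan θ_B and θ_B' = 90° − θ_B.
Hence θ_B' = 90° − 36.57° = 53.43°.

θ_B' ≈ 53.43°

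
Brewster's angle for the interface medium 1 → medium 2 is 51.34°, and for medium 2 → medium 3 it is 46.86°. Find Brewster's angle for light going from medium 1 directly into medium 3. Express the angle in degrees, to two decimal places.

Each Brewster angle gives a ratio: n₂/n₁ = tan 51.34° = 1.2500, n₃/n₂ = tan 46.86° = 1.0671.
Multiplying, n₃/n₁ = 1.2500 × 1.0671 = 1.3339, and θ_B(1→3) = arctan 1.3339 = 53.14°.

θ_B ≈ 53.14°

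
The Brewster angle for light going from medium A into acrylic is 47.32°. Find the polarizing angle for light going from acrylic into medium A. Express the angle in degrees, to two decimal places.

tan θ_B' = n₁/n₂ = 1/tan θ_B, so θ_B' = 90° − θ_B.
θ_B' = 90° − 47.32° = 42.68°.

θ_B' ≈ 42.68°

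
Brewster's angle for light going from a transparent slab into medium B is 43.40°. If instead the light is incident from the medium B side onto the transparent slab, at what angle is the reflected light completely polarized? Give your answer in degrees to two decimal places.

θ_B' ≈ 46.60°

tan θ_B' = n₁/n₂ = 1/tan θ_B, so θ_B' = 90° − θ_B.
θ_B' = 90° − 43.40° = 46.60°.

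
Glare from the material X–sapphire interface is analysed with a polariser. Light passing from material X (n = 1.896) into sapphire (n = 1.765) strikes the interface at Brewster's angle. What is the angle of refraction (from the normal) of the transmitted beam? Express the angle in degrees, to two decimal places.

θ_B = arctan(n₂/n₁) = arctan(1.765/1.896) = 42.95°.
At Brewster's angle the reflected and refracted rays are perpendicular, so θ_t = 90° − θ_B = 90° − 42.95° = 47.05°.

θ_t ≈ 47.05°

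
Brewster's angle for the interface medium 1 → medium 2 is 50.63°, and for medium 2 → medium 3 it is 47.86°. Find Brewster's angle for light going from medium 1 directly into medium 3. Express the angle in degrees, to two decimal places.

n₂/n₁ = tan 50.63° = 1.2187 and n₃/n₂ = tan 47.86° = 1.1052.
So n₃/n₁ = (n₂/n₁)(n₃/n₂) = 1.2187 × 1.1052 = 1.3469.
θ_B(1→3) = arctan(1.3469) = 53.41°.

θ_B ≈ 53.41°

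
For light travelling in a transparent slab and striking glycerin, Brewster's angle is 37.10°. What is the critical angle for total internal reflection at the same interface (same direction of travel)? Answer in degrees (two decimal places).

n₂/n₁ = tan 37.10° = 0.7563; the critical angle satisfies sin θ_c = n₂/n₁.
θ_c = arcsin(0.7563) = 49.14°.

θ_c ≈ 49.14°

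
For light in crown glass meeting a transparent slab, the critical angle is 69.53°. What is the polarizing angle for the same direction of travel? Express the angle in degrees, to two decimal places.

θ_B ≈ 43.13°

n₂/n₁ = sin θ_c = sin 69.53° = 0.9369.
tan θ_B equals the same ratio, so θ_B = arctan(0.9369) = 43.13°.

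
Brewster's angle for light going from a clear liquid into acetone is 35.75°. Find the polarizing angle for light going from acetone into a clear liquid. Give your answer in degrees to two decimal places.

θ_B' ≈ 54.25°

Reversing the direction swaps n₁ and n₂, so tan θ_B' = 1/tan θ_B and θ_B' = 90° − θ_B.
Hence θ_B' = 90° − 35.75° = 54.25°.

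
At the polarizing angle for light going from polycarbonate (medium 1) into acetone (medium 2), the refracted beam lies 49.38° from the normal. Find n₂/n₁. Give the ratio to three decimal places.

θ_B + θ_t = 90°, so θ_B = 90° − 49.38° = 40.62°.
tan θ_B = n₂/n₁, so n₂/n₁ = tan 40.62° = 0.858.

n₂/n₁ ≈ 0.858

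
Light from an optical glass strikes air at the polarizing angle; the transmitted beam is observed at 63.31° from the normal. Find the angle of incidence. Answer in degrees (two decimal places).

θ_B ≈ 26.69°

Since the reflected and refracted rays are at right angles at the polarizing angle, θ_B + θ_t = 90°.
θ_B = 90° − 63.31° = 26.69°.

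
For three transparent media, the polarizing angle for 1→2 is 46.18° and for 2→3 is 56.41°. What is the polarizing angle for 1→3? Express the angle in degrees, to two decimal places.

tan θ_B(1→2) = n₂/n₁ = tan 46.18° = 1.0421.
tan θ_B(2→3) = n₃/n₂ = tan 56.41° = 1.5057.
n₃/n₁ = 1.5690. Then tan θ_B(1→3) = n₃/n₁, so θ_B(1→3) = arctan(1.5690) = 57.49°.

θ_B ≈ 57.49°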